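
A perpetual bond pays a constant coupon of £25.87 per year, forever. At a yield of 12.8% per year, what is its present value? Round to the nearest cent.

Level perpetuity: PV = C / r = £25.87 / 0.128 = £202.11

£202.11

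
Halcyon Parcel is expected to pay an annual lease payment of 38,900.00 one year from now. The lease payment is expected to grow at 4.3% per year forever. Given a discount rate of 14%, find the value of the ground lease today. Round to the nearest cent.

401030.93

Growing perpetuity: P = D₁ / (r − g) = 38,900.0000 / (0.14 − 0.043) = 401,030.93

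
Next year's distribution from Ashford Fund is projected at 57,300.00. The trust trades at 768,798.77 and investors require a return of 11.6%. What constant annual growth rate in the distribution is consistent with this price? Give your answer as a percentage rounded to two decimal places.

P = D₁/(r−g) ⇒ g = r − D₁/P = 0.116 − 57,300.00/768,798.77 = 0.041468

4.15%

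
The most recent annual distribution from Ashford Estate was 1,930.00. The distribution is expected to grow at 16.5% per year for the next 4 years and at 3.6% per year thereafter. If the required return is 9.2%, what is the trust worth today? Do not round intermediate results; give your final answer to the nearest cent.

D_1 = 2248.45000
D_2 = 2619.44425
D_3 = 3051.65255
D_4 = 3555.17522
Terminal value at year 4: TV = D_4×(1+g_2)/(r−g_2) = 3683.16153/0.056 = 65770.74161
P_0 = D_1/(1+r)^1 + D_2/(1+r)^2 + D_3/(1+r)^3 + D_4/(1+r)^4 + TV/(1+r)^4
    = 2059.02015 + 2196.66527 + 2343.51194 + 2500.17528 + 46253.24269 = 55352.61532

55352.62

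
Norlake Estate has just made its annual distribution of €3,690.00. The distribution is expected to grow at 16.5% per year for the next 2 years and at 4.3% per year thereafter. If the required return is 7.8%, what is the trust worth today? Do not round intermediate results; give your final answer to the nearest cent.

D_1 = 4298.85000
D_2 = 5008.16025
Terminal value at year 2: TV = D_2×(1+g_2)/(r−g_2) = 5223.51114/0.035 = 149243.17545
P_0 = D_1/(1+r)^1 + D_2/(1+r)^2 + TV/(1+r)^2
    = 3987.80148 + 4309.63704 + 128427.18379 = 136724.62232

€136724.62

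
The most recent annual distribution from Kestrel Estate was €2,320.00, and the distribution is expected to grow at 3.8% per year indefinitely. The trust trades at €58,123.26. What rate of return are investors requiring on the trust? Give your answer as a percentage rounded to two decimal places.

D₁ = €2,320.00 × 1.038 = €2,408.1600
P = D₁/(r − g) ⇒ r = D₁/P + g = €2,408.1600/€58,123.26 + 0.038 = 0.041432 + 0.038 = 0.079432

7.94%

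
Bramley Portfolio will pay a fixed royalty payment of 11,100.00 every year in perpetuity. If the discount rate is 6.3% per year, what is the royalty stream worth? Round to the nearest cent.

Level perpetuity: PV = C / r = 11,100.00 / 0.063 = 176,190.48

176190.48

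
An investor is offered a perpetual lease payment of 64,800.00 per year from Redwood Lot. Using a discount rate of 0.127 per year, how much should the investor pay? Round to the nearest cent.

510236.22

Level perpetuity: PV = C / r = 64,800.00 / 0.127 = 510,236.22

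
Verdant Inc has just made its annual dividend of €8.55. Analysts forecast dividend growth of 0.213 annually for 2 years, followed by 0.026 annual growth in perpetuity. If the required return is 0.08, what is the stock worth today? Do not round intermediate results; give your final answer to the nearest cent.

€225.31

D_1 = 10.37115
D_2 = 12.58020
Terminal value at year 2: TV = D_2×(1+g_2)/(r−g_2) = 12.90729/0.054 = 239.02389
P_0 = D_1/(1+r)^1 + D_2/(1+r)^2 + TV/(1+r)^2
    = 9.60292 + 10.78550 + 204.92446 = 225.31288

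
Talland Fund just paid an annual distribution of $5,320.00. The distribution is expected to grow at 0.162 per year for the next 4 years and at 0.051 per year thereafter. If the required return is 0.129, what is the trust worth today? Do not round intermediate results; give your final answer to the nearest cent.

$103320.46

D_1 = 6181.84000
D_2 = 7183.29808
D_3 = 8346.99237
D_4 = 9699.20513
Terminal value at year 4: TV = D_4×(1+g_2)/(r−g_2) = 10193.86459/0.078 = 130690.57172
P_0 = D_1/(1+r)^1 + D_2/(1+r)^2 + D_3/(1+r)^3 + D_4/(1+r)^4 + TV/(1+r)^4
    = 5475.50044 + 5635.54607 + 5800.26974 + 5969.80818 + 80439.33844 = 103320.46287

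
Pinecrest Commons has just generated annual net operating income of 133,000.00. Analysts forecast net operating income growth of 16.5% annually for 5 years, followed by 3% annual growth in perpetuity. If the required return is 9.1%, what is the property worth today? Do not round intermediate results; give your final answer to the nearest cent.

D_1 = 154945.00000
D_2 = 180510.92500
D_3 = 210295.22762
D_4 = 244993.94018
D_5 = 285417.94031
Terminal value at year 5: TV = D_5×(1+g_2)/(r−g_2) = 293980.47852/0.061 = 4819352.10693
P_0 = D_1/(1+r)^1 + D_2/(1+r)^2 + D_3/(1+r)^3 + D_4/(1+r)^4 + D_5/(1+r)^5 + TV/(1+r)^5
    = 142021.08158 + 151654.04220 + 161940.38420 + 172924.42492 + 184653.48766 + 3117919.54569 = 3931112.96624

3931112.97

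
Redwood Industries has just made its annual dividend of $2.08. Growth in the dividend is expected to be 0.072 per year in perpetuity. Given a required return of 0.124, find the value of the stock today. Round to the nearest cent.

D₁ = D₀ × (1 + g) = $2.08 × 1.072 = $2.2298
Growing perpetuity: P = D₁ / (r − g) = $2.2298 / (0.124 − 0.072) = $42.88

$42.88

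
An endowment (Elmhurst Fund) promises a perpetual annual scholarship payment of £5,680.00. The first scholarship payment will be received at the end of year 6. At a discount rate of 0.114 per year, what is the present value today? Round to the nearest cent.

Value at end of year 5: C / r = £5,680.00 / 0.114 = £49,824.5614
Discount to today: PV = £49,824.5614 / (1 + 0.114)^5 = £49,824.5614 / 1.715639 = £29,041.40

£29041.40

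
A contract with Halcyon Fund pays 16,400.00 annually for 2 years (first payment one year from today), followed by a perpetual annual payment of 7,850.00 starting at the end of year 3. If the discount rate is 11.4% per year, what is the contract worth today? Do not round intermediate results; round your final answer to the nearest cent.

83424.32

PV of 2-year annuity: 16,400.00 × [1 − (1+0.114)^−2] / 0.114 = 27936.91519
Perpetuity value at year 2: 7,850.00 / 0.114 = 68859.64912
PV of perpetuity: 68859.64912 / (1+0.114)^2 = 55487.40618
Total PV = 27936.91519 + 55487.40618 = 83424.32137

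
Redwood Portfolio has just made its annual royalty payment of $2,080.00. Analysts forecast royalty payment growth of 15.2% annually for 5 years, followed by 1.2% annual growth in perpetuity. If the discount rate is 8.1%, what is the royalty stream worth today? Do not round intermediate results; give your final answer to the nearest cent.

D_1 = 2396.16000
D_2 = 2760.37632
D_3 = 3179.95352
D_4 = 3663.30646
D_5 = 4220.12904
Terminal value at year 5: TV = D_5×(1+g_2)/(r−g_2) = 4270.77059/0.069 = 61895.22588
P_0 = D_1/(1+r)^1 + D_2/(1+r)^2 + D_3/(1+r)^3 + D_4/(1+r)^4 + D_5/(1+r)^5 + TV/(1+r)^5
    = 2216.61425 + 2362.20131 + 2517.35051 + 2682.68991 + 2858.88878 + 41930.36881 = 54568.11357

$54568.11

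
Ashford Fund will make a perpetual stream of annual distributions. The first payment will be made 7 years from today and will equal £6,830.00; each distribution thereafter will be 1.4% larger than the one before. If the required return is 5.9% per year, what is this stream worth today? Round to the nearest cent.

Value at end of year 6: C₁ / (r − g) = £6,830.00 / (0.059 − 0.014) = £151,777.7778
Discount to today: PV = £151,777.7778 / (1 + 0.059)^6 = £151,777.7778 / 1.410509 = £107,604.99

£107604.99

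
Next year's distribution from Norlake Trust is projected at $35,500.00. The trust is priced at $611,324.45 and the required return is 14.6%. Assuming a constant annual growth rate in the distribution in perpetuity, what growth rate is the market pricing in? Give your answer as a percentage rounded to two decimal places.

8.79%

P = D₁/(r−g) ⇒ g = r − D₁/P = 0.146 − $35,500.00/$611,324.45 = 0.087929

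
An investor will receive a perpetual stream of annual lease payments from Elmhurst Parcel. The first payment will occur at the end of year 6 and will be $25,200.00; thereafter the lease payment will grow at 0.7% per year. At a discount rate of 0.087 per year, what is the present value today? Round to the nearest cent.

Value at end of year 5: C₁ / (r − g) = $25,200.00 / (0.087 − 0.007) = $315,000.0000
Discount to today: PV = $315,000.0000 / (1 + 0.087)^5 = $315,000.0000 / 1.517566 = $207,569.16

$207569.16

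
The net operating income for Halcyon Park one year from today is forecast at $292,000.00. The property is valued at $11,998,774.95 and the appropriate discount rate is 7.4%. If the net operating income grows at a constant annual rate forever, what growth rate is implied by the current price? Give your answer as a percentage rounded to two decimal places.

4.97%

P = D₁/(r−g) ⇒ g = r − D₁/P = 0.074 − $292,000.00/$11,998,774.95 = 0.049664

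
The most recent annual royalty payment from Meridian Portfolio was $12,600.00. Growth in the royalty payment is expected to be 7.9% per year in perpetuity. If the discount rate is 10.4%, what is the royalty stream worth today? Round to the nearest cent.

$543816.00

D₁ = D₀ × (1 + g) = $12,600.00 × 1.079 = $13,595.4000
Growing perpetuity: P = D₁ / (r − g) = $13,595.4000 / (0.104 − 0.079) = $543,816.00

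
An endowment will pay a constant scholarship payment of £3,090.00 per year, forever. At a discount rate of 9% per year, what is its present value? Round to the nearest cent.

Level perpetuity: PV = C / r = £3,090.00 / 0.09 = £34,333.33

£34333.33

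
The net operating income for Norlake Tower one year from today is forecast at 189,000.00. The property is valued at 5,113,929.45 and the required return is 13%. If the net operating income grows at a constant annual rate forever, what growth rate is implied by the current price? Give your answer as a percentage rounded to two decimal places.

P = D₁/(r−g) ⇒ g = r − D₁/P = 0.13 − 189,000.00/5,113,929.45 = 0.093042

9.30%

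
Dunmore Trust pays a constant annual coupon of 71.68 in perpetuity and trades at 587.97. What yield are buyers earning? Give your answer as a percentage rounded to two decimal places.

P = C/r ⇒ r = C/P = 71.68/587.97 = 0.121911

12.19%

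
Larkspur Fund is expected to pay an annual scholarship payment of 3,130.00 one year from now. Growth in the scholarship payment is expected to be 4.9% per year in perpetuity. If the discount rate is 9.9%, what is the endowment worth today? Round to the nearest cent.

Growing perpetuity: P = D₁ / (r − g) = 3,130.0000 / (0.099 − 0.049) = 62,600.00

62600.00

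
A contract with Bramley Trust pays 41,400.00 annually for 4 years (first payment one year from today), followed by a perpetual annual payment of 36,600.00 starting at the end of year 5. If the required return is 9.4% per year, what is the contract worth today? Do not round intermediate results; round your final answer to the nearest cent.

PV of 4-year annuity: 41,400.00 × [1 − (1+0.094)^−4] / 0.094 = 132955.21214
Perpetuity value at year 4: 36,600.00 / 0.094 = 389361.70213
PV of perpetuity: 389361.70213 / (1+0.094)^4 = 271821.58705
Total PV = 132955.21214 + 271821.58705 = 404776.79919

404776.80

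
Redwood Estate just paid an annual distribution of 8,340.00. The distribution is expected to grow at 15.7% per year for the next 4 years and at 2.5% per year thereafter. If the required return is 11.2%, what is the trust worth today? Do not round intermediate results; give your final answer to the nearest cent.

D_1 = 9649.38000
D_2 = 11164.33266
D_3 = 12917.13289
D_4 = 14945.12275
Terminal value at year 4: TV = D_4×(1+g_2)/(r−g_2) = 15318.75082/0.087 = 176077.59563
P_0 = D_1/(1+r)^1 + D_2/(1+r)^2 + D_3/(1+r)^3 + D_4/(1+r)^4 + TV/(1+r)^4
    = 8677.50000 + 9028.65782 + 9394.02617 + 9774.18011 + 115155.57023 = 152029.93434

152029.93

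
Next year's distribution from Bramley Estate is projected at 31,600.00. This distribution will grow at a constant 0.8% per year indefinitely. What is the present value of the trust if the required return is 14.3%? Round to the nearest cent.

Growing perpetuity: P = D₁ / (r − g) = 31,600.0000 / (0.143 − 0.008) = 234,074.07

234074.07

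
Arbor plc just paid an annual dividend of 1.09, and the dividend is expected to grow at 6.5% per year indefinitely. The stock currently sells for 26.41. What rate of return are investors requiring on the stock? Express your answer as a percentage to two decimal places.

D₁ = 1.09 × 1.065 = 1.1609
P = D₁/(r − g) ⇒ r = D₁/P + g = 1.1609/26.41 + 0.065 = 0.043955 + 0.065 = 0.108955

10.90%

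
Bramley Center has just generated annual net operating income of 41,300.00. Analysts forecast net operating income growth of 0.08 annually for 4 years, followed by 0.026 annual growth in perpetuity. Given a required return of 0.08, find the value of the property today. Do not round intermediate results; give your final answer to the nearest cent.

949900.00

D_1 = 44604.00000
D_2 = 48172.32000
D_3 = 52026.10560
D_4 = 56188.19405
Terminal value at year 4: TV = D_4×(1+g_2)/(r−g_2) = 57649.08709/0.054 = 1067575.68691
P_0 = D_1/(1+r)^1 + D_2/(1+r)^2 + D_3/(1+r)^3 + D_4/(1+r)^4 + TV/(1+r)^4
    = 41300.00000 + 41300.00000 + 41300.00000 + 41300.00000 + 784700.00000 = 949900.00000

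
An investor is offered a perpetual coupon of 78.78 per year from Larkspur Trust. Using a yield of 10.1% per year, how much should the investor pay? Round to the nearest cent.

780.00

Level perpetuity: PV = C / r = 78.78 / 0.101 = 780.00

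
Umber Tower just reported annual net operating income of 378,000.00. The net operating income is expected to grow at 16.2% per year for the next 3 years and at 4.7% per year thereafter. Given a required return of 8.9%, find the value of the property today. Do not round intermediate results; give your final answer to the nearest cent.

D_1 = 439236.00000
D_2 = 510392.23200
D_3 = 593075.77358
Terminal value at year 3: TV = D_3×(1+g_2)/(r−g_2) = 620950.33494/0.042 = 14784531.78434
P_0 = D_1/(1+r)^1 + D_2/(1+r)^2 + D_3/(1+r)^3 + TV/(1+r)^3
    = 403338.84298 + 430376.24935 + 459226.08057 + 11447850.15132 = 12740791.32421

12740791.32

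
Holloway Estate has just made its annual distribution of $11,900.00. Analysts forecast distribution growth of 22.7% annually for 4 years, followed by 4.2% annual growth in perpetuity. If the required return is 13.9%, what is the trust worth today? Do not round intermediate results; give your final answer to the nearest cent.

$229689.87

D_1 = 14601.30000
D_2 = 17915.79510
D_3 = 21982.68059
D_4 = 26972.74908
Terminal value at year 4: TV = D_4×(1+g_2)/(r−g_2) = 28105.60454/0.097 = 289748.50044
P_0 = D_1/(1+r)^1 + D_2/(1+r)^2 + D_3/(1+r)^3 + D_4/(1+r)^4 + TV/(1+r)^4
    = 12819.40299 + 13809.83974 + 14876.79838 + 16026.19106 + 172157.64005 = 229689.87222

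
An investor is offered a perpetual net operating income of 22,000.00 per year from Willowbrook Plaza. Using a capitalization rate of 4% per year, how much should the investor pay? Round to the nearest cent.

550000.00

Level perpetuity: PV = C / r = 22,000.00 / 0.04 = 550,000.00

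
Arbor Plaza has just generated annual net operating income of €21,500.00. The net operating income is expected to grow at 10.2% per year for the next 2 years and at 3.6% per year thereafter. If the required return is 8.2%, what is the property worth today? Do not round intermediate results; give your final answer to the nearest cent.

D_1 = 23693.00000
D_2 = 26109.68600
Terminal value at year 2: TV = D_2×(1+g_2)/(r−g_2) = 27049.63470/0.046 = 588035.53687
P_0 = D_1/(1+r)^1 + D_2/(1+r)^2 + TV/(1+r)^2
    = 21897.41220 + 22302.17028 + 502283.66111 = 546483.24359

€546483.24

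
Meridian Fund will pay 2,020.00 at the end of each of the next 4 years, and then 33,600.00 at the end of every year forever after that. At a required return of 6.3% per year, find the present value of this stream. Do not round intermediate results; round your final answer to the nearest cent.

PV of 4-year annuity: 2,020.00 × [1 − (1+0.063)^−4] / 0.063 = 6951.69680
Perpetuity value at year 4: 33,600.00 / 0.063 = 533333.33333
PV of perpetuity: 533333.33333 / (1+0.063)^4 = 417701.14893
Total PV = 6951.69680 + 417701.14893 = 424652.84573

424652.85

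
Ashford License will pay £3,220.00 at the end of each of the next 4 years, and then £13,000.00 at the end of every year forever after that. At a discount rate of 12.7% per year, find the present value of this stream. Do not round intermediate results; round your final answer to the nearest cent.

PV of 4-year annuity: £3,220.00 × [1 − (1+0.127)^−4] / 0.127 = 9637.80720
Perpetuity value at year 4: £13,000.00 / 0.127 = 102362.20472
PV of perpetuity: 102362.20472 / (1+0.127)^4 = 63451.80300
Total PV = 9637.80720 + 63451.80300 = 73089.61019

£73089.61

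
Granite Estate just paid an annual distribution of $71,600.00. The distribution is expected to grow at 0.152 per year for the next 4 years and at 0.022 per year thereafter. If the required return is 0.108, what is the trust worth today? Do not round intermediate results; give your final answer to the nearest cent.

D_1 = 82483.20000
D_2 = 95020.64640
D_3 = 109463.78465
D_4 = 126102.27992
Terminal value at year 4: TV = D_4×(1+g_2)/(r−g_2) = 128876.53008/0.086 = 1498564.30324
P_0 = D_1/(1+r)^1 + D_2/(1+r)^2 + D_3/(1+r)^3 + D_4/(1+r)^4 + TV/(1+r)^4
    = 74443.32130 + 77399.55428 + 80473.18278 + 83668.86874 + 994297.48670 = 1310282.41380

$1310282.41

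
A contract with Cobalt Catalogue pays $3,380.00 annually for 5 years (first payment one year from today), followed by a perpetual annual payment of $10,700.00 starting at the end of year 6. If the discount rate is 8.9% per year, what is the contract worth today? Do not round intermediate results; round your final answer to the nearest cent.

$91678.44

PV of 5-year annuity: $3,380.00 × [1 − (1+0.089)^−5] / 0.089 = 13181.20452
Perpetuity value at year 5: $10,700.00 / 0.089 = 120224.71910
PV of perpetuity: 120224.71910 / (1+0.089)^5 = 78497.23733
Total PV = 13181.20452 + 78497.23733 = 91678.44185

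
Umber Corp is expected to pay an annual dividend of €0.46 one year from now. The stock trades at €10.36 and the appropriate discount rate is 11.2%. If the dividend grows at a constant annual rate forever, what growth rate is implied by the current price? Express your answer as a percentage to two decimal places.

P = D₁/(r−g) ⇒ g = r − D₁/P = 0.112 − €0.46/€10.36 = 0.067598

6.76%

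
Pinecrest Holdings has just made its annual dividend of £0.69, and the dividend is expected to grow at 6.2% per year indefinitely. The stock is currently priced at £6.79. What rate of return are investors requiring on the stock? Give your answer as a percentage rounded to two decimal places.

16.99%

D₁ = £0.69 × 1.062 = £0.7328
P = D₁/(r − g) ⇒ r = D₁/P + g = £0.7328/£6.79 + 0.062 = 0.107920 + 0.062 = 0.169920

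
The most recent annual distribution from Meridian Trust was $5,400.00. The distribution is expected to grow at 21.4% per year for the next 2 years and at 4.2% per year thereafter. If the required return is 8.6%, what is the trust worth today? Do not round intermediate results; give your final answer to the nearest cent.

D_1 = 6555.60000
D_2 = 7958.49840
Terminal value at year 2: TV = D_2×(1+g_2)/(r−g_2) = 8292.75533/0.044 = 188471.71211
P_0 = D_1/(1+r)^1 + D_2/(1+r)^2 + TV/(1+r)^2
    = 6036.46409 + 6747.94420 + 159803.58769 = 172587.99598

$172588.00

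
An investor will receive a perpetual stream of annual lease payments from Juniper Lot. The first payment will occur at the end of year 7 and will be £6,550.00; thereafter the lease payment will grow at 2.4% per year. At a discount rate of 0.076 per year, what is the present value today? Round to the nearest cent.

Value at end of year 6: C₁ / (r − g) = £6,550.00 / (0.076 − 0.024) = £125,961.5385
Discount to today: PV = £125,961.5385 / (1 + 0.076)^6 = £125,961.5385 / 1.551935 = £81,164.17

£81164.17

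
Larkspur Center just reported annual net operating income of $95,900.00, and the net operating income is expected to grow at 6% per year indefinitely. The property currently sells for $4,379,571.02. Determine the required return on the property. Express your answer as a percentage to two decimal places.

D₁ = $95,900.00 × 1.06 = $101,654.0000
P = D₁/(r − g) ⇒ r = D₁/P + g = $101,654.0000/$4,379,571.02 + 0.06 = 0.023211 + 0.06 = 0.083211

8.32%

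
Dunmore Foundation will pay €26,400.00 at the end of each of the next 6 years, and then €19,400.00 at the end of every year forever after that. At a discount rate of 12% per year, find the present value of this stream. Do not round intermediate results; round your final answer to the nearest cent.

PV of 6-year annuity: €26,400.00 × [1 − (1+0.12)^−6] / 0.12 = 108541.15334
Perpetuity value at year 6: €19,400.00 / 0.12 = 161666.66667
PV of perpetuity: 161666.66667 / (1+0.12)^6 = 81905.36459
Total PV = 108541.15334 + 81905.36459 = 190446.51793

€190446.52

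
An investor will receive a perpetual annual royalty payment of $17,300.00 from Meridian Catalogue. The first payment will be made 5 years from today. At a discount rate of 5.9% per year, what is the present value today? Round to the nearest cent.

Value at end of year 4: C / r = $17,300.00 / 0.059 = $293,220.3390
Discount to today: PV = $293,220.3390 / (1 + 0.059)^4 = $293,220.3390 / 1.257720 = $233,136.49

$233136.49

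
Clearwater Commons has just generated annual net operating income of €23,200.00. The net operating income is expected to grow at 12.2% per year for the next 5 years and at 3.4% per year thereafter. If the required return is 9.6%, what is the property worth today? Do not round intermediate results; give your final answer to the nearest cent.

€559560.44

D_1 = 26030.40000
D_2 = 29206.10880
D_3 = 32769.25407
D_4 = 36767.10307
D_5 = 41252.68965
Terminal value at year 5: TV = D_5×(1+g_2)/(r−g_2) = 42655.28109/0.062 = 687988.40473
P_0 = D_1/(1+r)^1 + D_2/(1+r)^2 + D_3/(1+r)^3 + D_4/(1+r)^4 + D_5/(1+r)^5 + TV/(1+r)^5
    = 23750.36496 + 24313.78603 + 24890.57293 + 25481.04272 + 26085.52001 + 435039.15632 = 559560.44297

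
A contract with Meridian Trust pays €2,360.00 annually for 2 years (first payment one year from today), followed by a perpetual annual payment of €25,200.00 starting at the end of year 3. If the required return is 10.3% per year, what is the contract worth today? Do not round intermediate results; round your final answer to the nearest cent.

PV of 2-year annuity: €2,360.00 × [1 − (1+0.103)^−2] / 0.103 = 4079.43719
Perpetuity value at year 2: €25,200.00 / 0.103 = 244660.19417
PV of perpetuity: 244660.19417 / (1+0.103)^2 = 201100.10215
Total PV = 4079.43719 + 201100.10215 = 205179.53934

€205179.54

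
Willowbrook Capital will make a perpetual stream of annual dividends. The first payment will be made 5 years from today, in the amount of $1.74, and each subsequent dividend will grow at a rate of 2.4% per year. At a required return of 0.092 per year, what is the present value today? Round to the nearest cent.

Value at end of year 4: C₁ / (r − g) = $1.74 / (0.092 − 0.024) = $25.5882
Discount to today: PV = $25.5882 / (1 + 0.092)^4 = $25.5882 / 1.421970 = $17.99

$17.99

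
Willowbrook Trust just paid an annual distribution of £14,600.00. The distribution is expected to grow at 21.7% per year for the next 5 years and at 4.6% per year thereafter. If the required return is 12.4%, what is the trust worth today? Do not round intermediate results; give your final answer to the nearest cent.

D_1 = 17768.20000
D_2 = 21623.89940
D_3 = 26316.28557
D_4 = 32026.91954
D_5 = 38976.76108
Terminal value at year 5: TV = D_5×(1+g_2)/(r−g_2) = 40769.69209/0.078 = 522688.36010
P_0 = D_1/(1+r)^1 + D_2/(1+r)^2 + D_3/(1+r)^3 + D_4/(1+r)^4 + D_5/(1+r)^5 + TV/(1+r)^5
    = 15808.00712 + 17115.96500 + 18532.14360 + 20065.49712 + 21725.72064 + 291347.48442 = 384594.81789

£384594.82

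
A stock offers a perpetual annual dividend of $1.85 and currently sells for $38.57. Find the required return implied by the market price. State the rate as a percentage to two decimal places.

P = C/r ⇒ r = C/P = $1.85/$38.57 = 0.047965

4.80%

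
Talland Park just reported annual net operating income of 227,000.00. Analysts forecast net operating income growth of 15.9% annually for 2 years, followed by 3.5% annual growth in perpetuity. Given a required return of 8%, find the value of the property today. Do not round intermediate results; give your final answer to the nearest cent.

D_1 = 263093.00000
D_2 = 304924.78700
Terminal value at year 2: TV = D_2×(1+g_2)/(r−g_2) = 315597.15454/0.045 = 7013270.10100
P_0 = D_1/(1+r)^1 + D_2/(1+r)^2 + TV/(1+r)^2
    = 243604.62963 + 261423.85717 + 6012748.71485 = 6517777.20165

6517777.20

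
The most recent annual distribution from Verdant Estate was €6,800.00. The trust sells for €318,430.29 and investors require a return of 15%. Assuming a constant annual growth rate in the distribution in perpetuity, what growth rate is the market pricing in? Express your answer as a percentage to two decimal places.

12.60%

P = D₀(1+g)/(r−g) ⇒ P(r−g) = D₀(1+g) ⇒ g(P+D₀) = P·r − D₀
g = (P·r − D₀)/(P + D₀) = (€318,430.29×0.15 − €6,800.00) / (€318,430.29 + €6,800.00) = 0.125955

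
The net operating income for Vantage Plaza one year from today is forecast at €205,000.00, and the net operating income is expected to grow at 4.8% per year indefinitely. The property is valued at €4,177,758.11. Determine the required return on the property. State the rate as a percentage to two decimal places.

9.71%

P = D₁/(r − g) ⇒ r = D₁/P + g = €205,000.0000/€4,177,758.11 + 0.048 = 0.049069 + 0.048 = 0.097069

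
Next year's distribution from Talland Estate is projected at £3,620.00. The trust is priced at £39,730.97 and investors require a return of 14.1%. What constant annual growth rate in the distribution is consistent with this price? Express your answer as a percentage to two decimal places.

P = D₁/(r−g) ⇒ g = r − D₁/P = 0.141 − £3,620.00/£39,730.97 = 0.049887

4.99%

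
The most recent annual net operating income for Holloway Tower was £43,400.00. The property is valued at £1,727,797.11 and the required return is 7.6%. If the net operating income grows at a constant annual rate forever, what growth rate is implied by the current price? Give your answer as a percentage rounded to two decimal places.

4.96%

P = D₀(1+g)/(r−g) ⇒ P(r−g) = D₀(1+g) ⇒ g(P+D₀) = P·r − D₀
g = (P·r − D₀)/(P + D₀) = (£1,727,797.11×0.076 − £43,400.00) / (£1,727,797.11 + £43,400.00) = 0.049635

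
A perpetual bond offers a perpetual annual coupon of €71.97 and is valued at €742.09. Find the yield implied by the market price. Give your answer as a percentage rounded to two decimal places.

P = C/r ⇒ r = C/P = €71.97/€742.09 = 0.096983

9.70%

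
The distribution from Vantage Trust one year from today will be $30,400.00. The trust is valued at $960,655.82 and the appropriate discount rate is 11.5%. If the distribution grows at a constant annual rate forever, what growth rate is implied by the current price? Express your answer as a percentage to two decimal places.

P = D₁/(r−g) ⇒ g = r − D₁/P = 0.115 − $30,400.00/$960,655.82 = 0.083355

8.34%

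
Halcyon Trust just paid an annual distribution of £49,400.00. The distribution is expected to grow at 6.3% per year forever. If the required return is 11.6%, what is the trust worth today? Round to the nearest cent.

D₁ = D₀ × (1 + g) = £49,400.00 × 1.063 = £52,512.2000
Growing perpetuity: P = D₁ / (r − g) = £52,512.2000 / (0.116 − 0.063) = £990,796.23

£990796.23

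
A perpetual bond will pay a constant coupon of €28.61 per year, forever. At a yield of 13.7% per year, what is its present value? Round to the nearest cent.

Level perpetuity: PV = C / r = €28.61 / 0.137 = €208.83

€208.83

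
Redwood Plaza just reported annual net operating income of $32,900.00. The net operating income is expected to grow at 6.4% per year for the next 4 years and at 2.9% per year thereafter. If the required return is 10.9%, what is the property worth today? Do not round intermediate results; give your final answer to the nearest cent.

$477340.75

D_1 = 35005.60000
D_2 = 37245.95840
D_3 = 39629.69974
D_4 = 42166.00052
Terminal value at year 4: TV = D_4×(1+g_2)/(r−g_2) = 43388.81454/0.08 = 542360.18170
P_0 = D_1/(1+r)^1 + D_2/(1+r)^2 + D_3/(1+r)^3 + D_4/(1+r)^4 + TV/(1+r)^4
    = 31565.01353 + 30284.19693 + 29055.35215 + 27876.37032 + 358559.81322 = 477340.74614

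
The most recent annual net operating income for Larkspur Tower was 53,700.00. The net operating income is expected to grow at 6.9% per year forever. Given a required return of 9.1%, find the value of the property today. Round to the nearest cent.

2609331.82

D₁ = D₀ × (1 + g) = 53,700.00 × 1.069 = 57,405.3000
Growing perpetuity: P = D₁ / (r − g) = 57,405.3000 / (0.091 − 0.069) = 2,609,331.82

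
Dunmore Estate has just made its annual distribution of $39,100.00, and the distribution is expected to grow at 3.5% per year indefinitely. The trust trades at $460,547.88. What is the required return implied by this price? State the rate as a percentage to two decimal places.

D₁ = $39,100.00 × 1.035 = $40,468.5000
P = D₁/(r − g) ⇒ r = D₁/P + g = $40,468.5000/$460,547.88 + 0.035 = 0.087870 + 0.035 = 0.122870

12.29%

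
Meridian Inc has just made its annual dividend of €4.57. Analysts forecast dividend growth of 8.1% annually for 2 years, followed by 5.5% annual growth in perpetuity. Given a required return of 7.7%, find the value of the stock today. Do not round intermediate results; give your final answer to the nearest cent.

D_1 = 4.94017
D_2 = 5.34032
Terminal value at year 2: TV = D_2×(1+g_2)/(r−g_2) = 5.63404/0.022 = 256.09280
P_0 = D_1/(1+r)^1 + D_2/(1+r)^2 + TV/(1+r)^2
    = 4.58697 + 4.60401 + 220.78317 = 229.97415

€229.97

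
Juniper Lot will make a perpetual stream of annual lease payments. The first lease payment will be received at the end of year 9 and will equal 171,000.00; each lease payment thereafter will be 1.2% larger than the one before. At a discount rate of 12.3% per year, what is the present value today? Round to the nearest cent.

Value at end of year 8: C₁ / (r − g) = 171,000.00 / (0.123 − 0.012) = 1,540,540.5405
Discount to today: PV = 1,540,540.5405 / (1 + 0.123)^8 = 1,540,540.5405 / 2.529520 = 609,024.95

609024.95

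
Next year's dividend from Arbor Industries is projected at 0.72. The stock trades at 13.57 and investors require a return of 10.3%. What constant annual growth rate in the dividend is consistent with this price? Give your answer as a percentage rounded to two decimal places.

P = D₁/(r−g) ⇒ g = r − D₁/P = 0.103 − 0.72/13.57 = 0.049942

4.99%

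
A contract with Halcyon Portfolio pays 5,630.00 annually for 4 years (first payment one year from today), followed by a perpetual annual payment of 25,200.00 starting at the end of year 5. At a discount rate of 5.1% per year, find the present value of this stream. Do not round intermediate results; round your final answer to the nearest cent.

424884.29

PV of 4-year annuity: 5,630.00 × [1 − (1+0.051)^−4] / 0.051 = 19917.41459
Perpetuity value at year 4: 25,200.00 / 0.051 = 494117.64706
PV of perpetuity: 494117.64706 / (1+0.051)^4 = 404966.87482
Total PV = 19917.41459 + 404966.87482 = 424884.28941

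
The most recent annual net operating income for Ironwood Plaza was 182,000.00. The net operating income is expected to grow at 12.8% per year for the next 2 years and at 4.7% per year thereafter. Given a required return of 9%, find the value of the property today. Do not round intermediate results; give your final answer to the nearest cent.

D_1 = 205296.00000
D_2 = 231573.88800
Terminal value at year 2: TV = D_2×(1+g_2)/(r−g_2) = 242457.86074/0.043 = 5638554.90084
P_0 = D_1/(1+r)^1 + D_2/(1+r)^2 + TV/(1+r)^2
    = 188344.95413 + 194911.10849 + 4745858.85097 = 5129114.91359

5129114.91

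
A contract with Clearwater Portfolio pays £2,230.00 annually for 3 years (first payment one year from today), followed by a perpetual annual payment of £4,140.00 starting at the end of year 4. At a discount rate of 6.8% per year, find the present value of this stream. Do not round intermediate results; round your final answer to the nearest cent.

PV of 3-year annuity: £2,230.00 × [1 − (1+0.068)^−3] / 0.068 = 5873.67527
Perpetuity value at year 3: £4,140.00 / 0.068 = 60882.35294
PV of perpetuity: 60882.35294 / (1+0.068)^3 = 49977.86163
Total PV = 5873.67527 + 49977.86163 = 55851.53690

£55851.54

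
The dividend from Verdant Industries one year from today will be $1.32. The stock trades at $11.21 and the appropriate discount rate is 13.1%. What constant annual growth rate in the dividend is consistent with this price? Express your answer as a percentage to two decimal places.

1.32%

P = D₁/(r−g) ⇒ g = r − D₁/P = 0.131 − $1.32/$11.21 = 0.013248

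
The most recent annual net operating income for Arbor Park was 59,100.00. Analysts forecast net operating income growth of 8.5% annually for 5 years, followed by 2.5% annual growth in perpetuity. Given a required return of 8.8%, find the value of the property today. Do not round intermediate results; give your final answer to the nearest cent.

D_1 = 64123.50000
D_2 = 69573.99750
D_3 = 75487.78729
D_4 = 81904.24921
D_5 = 88866.11039
Terminal value at year 5: TV = D_5×(1+g_2)/(r−g_2) = 91087.76315/0.063 = 1445837.51031
P_0 = D_1/(1+r)^1 + D_2/(1+r)^2 + D_3/(1+r)^3 + D_4/(1+r)^4 + D_5/(1+r)^5 + TV/(1+r)^5
    = 58937.04044 + 58774.53022 + 58612.46810 + 58450.85283 + 58289.68320 + 948363.89339 = 1241428.46818

1241428.47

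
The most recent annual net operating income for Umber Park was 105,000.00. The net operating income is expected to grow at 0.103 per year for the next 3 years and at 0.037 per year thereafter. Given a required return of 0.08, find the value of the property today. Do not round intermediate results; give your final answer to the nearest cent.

D_1 = 115815.00000
D_2 = 127743.94500
D_3 = 140901.57133
Terminal value at year 3: TV = D_3×(1+g_2)/(r−g_2) = 146114.92947/0.043 = 3398021.61568
P_0 = D_1/(1+r)^1 + D_2/(1+r)^2 + D_3/(1+r)^3 + TV/(1+r)^3
    = 107236.11111 + 109519.84311 + 111852.21014 + 2697459.11421 = 3026067.27857

3026067.28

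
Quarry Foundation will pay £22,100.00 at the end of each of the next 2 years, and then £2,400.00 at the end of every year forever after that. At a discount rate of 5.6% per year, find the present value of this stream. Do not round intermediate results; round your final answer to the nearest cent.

PV of 2-year annuity: £22,100.00 × [1 − (1+0.056)^−2] / 0.056 = 40746.24082
Perpetuity value at year 2: £2,400.00 / 0.056 = 42857.14286
PV of perpetuity: 42857.14286 / (1+0.056)^2 = 38432.21173
Total PV = 40746.24082 + 38432.21173 = 79178.45254

£79178.45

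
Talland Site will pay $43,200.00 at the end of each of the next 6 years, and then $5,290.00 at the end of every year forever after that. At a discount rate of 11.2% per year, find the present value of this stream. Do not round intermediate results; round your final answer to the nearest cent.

$206692.02

PV of 6-year annuity: $43,200.00 × [1 − (1+0.112)^−6] / 0.112 = 181711.07593
Perpetuity value at year 6: $5,290.00 / 0.112 = 47232.14286
PV of perpetuity: 47232.14286 / (1+0.112)^6 = 24980.94861
Total PV = 181711.07593 + 24980.94861 = 206692.02453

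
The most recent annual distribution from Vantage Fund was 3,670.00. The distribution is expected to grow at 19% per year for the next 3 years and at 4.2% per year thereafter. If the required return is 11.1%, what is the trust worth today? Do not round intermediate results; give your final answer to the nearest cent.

D_1 = 4367.30000
D_2 = 5197.08700
D_3 = 6184.53353
Terminal value at year 3: TV = D_3×(1+g_2)/(r−g_2) = 6444.28394/0.069 = 93395.41940
P_0 = D_1/(1+r)^1 + D_2/(1+r)^2 + D_3/(1+r)^3 + TV/(1+r)^3
    = 3930.96310 + 4210.48252 + 4509.87777 + 68105.69040 = 80757.01380

80757.01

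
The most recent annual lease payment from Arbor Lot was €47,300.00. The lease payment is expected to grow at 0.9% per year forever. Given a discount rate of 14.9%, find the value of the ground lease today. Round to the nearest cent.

€340897.86

D₁ = D₀ × (1 + g) = €47,300.00 × 1.009 = €47,725.7000
Growing perpetuity: P = D₁ / (r − g) = €47,725.7000 / (0.149 − 0.009) = €340,897.86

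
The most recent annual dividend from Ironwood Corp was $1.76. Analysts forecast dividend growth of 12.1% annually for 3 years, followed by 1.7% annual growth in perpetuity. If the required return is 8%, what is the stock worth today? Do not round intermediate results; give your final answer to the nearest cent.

D_1 = 1.97296
D_2 = 2.21169
D_3 = 2.47930
Terminal value at year 3: TV = D_3×(1+g_2)/(r−g_2) = 2.52145/0.063 = 40.02302
P_0 = D_1/(1+r)^1 + D_2/(1+r)^2 + D_3/(1+r)^3 + TV/(1+r)^3
    = 1.82681 + 1.89617 + 1.96815 + 31.77157 = 37.46270

$37.46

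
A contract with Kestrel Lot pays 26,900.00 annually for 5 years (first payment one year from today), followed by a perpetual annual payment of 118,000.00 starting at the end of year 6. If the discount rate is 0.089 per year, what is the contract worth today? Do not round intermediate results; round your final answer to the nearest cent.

PV of 5-year annuity: 26,900.00 × [1 − (1+0.089)^−5] / 0.089 = 104903.66912
Perpetuity value at year 5: 118,000.00 / 0.089 = 1325842.69663
PV of perpetuity: 1325842.69663 / (1+0.089)^5 = 865670.46779
Total PV = 104903.66912 + 865670.46779 = 970574.13691

970574.14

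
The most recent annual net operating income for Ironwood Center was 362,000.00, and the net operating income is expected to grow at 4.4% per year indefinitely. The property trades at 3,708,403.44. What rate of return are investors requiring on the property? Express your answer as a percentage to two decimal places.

D₁ = 362,000.00 × 1.044 = 377,928.0000
P = D₁/(r − g) ⇒ r = D₁/P + g = 377,928.0000/3,708,403.44 + 0.044 = 0.101911 + 0.044 = 0.145911

14.59%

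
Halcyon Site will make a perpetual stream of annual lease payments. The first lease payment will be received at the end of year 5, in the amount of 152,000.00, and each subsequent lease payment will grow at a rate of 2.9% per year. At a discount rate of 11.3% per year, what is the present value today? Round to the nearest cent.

Value at end of year 4: C₁ / (r − g) = 152,000.00 / (0.113 − 0.029) = 1,809,523.8095
Discount to today: PV = 1,809,523.8095 / (1 + 0.113)^4 = 1,809,523.8095 / 1.534549 = 1,179,189.61

1179189.61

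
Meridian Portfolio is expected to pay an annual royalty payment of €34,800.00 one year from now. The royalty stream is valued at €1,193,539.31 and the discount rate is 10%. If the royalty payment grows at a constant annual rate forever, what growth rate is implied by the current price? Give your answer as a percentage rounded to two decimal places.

P = D₁/(r−g) ⇒ g = r − D₁/P = 0.1 − €34,800.00/€1,193,539.31 = 0.070843

7.08%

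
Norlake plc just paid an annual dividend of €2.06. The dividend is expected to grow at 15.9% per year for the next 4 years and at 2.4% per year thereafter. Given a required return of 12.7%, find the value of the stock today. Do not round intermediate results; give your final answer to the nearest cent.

€31.75

D_1 = 2.38754
D_2 = 2.76716
D_3 = 3.20714
D_4 = 3.71707
Terminal value at year 4: TV = D_4×(1+g_2)/(r−g_2) = 3.80628/0.103 = 36.95419
P_0 = D_1/(1+r)^1 + D_2/(1+r)^2 + D_3/(1+r)^3 + D_4/(1+r)^4 + TV/(1+r)^4
    = 2.11849 + 2.17864 + 2.24050 + 2.30412 + 22.90699 = 31.74875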